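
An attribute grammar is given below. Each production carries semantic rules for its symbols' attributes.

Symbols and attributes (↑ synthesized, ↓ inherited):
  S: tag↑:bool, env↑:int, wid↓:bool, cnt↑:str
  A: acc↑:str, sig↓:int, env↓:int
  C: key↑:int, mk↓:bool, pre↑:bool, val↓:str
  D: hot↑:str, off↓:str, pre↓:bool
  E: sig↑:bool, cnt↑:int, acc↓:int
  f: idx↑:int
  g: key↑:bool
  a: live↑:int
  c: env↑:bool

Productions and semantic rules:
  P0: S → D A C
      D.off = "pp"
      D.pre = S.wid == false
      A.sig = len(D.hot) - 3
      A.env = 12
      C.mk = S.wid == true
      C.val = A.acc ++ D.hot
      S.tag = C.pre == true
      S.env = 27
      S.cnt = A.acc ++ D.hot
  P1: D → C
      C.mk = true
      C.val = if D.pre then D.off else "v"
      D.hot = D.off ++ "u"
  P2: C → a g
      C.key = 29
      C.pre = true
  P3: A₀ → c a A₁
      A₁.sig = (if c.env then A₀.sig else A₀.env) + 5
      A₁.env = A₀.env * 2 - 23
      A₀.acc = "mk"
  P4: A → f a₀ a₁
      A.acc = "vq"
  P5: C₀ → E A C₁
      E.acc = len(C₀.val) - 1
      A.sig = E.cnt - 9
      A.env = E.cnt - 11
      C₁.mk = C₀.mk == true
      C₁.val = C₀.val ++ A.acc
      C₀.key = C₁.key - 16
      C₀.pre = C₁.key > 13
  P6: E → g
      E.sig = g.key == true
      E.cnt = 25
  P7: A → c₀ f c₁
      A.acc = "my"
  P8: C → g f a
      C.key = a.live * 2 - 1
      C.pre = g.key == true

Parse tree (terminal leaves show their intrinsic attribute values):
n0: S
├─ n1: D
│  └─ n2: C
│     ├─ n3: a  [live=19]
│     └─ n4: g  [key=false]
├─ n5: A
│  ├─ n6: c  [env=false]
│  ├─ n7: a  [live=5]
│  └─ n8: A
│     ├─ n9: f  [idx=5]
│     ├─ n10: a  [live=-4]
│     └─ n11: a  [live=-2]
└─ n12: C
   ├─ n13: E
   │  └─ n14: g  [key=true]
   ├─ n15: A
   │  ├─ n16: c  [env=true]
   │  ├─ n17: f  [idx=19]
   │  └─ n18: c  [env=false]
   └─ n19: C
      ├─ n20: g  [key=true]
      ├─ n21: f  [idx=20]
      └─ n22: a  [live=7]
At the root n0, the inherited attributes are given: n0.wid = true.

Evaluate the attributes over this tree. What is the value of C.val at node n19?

1. n0.wid = true  [given at root]
2. n1.off = "pp"  ["pp"]
3. n1.pre = false  [S.wid == false]
4. n2.mk = true  [true]
5. n2.val = "v"  [if D.pre then D.off else "v"]
6. n3.live = 19  [terminal]
7. n4.key = false  [terminal]
8. n2.key = 29  [29]
9. n2.pre = true  [true]
10. n1.hot = "ppu"  [D.off ++ "u"]
11. n5.sig = 0  [len(D.hot) - 3]
12. n5.env = 12  [12]
13. n6.env = false  [terminal]
14. n7.live = 5  [terminal]
15. n8.sig = 17  [(if c.env then A₀.sig else A₀.env) + 5]
16. n8.env = 1  [A₀.env * 2 - 23]
17. n9.idx = 5  [terminal]
18. n10.live = -4  [terminal]
19. n11.live = -2  [terminal]
20. n8.acc = "vq"  ["vq"]
21. n5.acc = "mk"  ["mk"]
22. n12.mk = true  [S.wid == true]
23. n12.val = "mkppu"  [A.acc ++ D.hot]
24. n13.acc = 4  [len(C₀.val) - 1]
25. n14.key = true  [terminal]
26. n13.sig = true  [g.key == true]
27. n13.cnt = 25  [25]
28. n15.sig = 16  [E.cnt - 9]
29. n15.env = 14  [E.cnt - 11]
30. n16.env = true  [terminal]
31. n17.idx = 19  [terminal]
32. n18.env = false  [terminal]
33. n15.acc = "my"  ["my"]
34. n19.mk = true  [C₀.mk == true]
35. n19.val = "mkppumy"  [C₀.val ++ A.acc]
36. n20.key = true  [terminal]
37. n21.idx = 20  [terminal]
38. n22.live = 7  [terminal]
39. n19.key = 13  [a.live * 2 - 1]
40. n19.pre = true  [g.key == true]
41. n12.key = -3  [C₁.key - 16]
42. n12.pre = false  [C₁.key > 13]
43. n0.tag = false  [C.pre == true]
44. n0.env = 27  [27]
45. n0.cnt = "mkppu"  [A.acc ++ D.hot]

"mkppumy"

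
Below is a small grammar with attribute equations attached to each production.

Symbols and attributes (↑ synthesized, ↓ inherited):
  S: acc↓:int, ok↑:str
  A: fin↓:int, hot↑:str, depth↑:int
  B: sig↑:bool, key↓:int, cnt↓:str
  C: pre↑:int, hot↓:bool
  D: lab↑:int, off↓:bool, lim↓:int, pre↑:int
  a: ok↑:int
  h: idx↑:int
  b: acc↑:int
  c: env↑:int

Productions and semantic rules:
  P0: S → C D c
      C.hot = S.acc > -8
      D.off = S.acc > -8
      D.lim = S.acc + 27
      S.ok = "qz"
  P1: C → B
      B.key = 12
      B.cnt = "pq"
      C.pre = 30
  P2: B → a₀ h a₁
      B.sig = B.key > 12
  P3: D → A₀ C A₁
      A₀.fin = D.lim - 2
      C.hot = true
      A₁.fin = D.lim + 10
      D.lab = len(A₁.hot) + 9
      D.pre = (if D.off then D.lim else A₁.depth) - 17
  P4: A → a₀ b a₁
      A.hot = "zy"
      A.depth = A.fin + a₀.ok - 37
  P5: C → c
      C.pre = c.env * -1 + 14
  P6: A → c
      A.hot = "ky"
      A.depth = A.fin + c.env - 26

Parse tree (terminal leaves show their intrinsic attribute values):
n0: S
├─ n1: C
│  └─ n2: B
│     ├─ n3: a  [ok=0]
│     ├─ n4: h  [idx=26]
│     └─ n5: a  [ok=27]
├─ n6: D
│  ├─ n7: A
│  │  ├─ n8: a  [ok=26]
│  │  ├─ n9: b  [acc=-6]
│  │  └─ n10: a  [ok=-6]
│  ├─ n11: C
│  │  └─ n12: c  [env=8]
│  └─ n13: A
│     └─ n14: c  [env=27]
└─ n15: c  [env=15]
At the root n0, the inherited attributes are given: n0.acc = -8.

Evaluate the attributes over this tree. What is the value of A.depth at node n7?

1. n0.acc = -8  [given at root]
2. n1.hot = false  [S.acc > -8]
3. n2.key = 12  [12]
4. n2.cnt = "pq"  ["pq"]
5. n3.ok = 0  [terminal]
6. n4.idx = 26  [terminal]
7. n5.ok = 27  [terminal]
8. n2.sig = false  [B.key > 12]
9. n1.pre = 30  [30]
10. n6.off = false  [S.acc > -8]
11. n6.lim = 19  [S.acc + 27]
12. n7.fin = 17  [D.lim - 2]
13. n8.ok = 26  [terminal]
14. n9.acc = -6  [terminal]
15. n10.ok = -6  [terminal]
16. n7.hot = "zy"  ["zy"]
17. n7.depth = 6  [A.fin + a₀.ok - 37]
18. n11.hot = true  [true]
19. n12.env = 8  [terminal]
20. n11.pre = 6  [c.env * -1 + 14]
21. n13.fin = 29  [D.lim + 10]
22. n14.env = 27  [terminal]
23. n13.hot = "ky"  ["ky"]
24. n13.depth = 30  [A.fin + c.env - 26]
25. n6.lab = 11  [len(A₁.hot) + 9]
26. n6.pre = 13  [(if D.off then D.lim else A₁.depth) - 17]
27. n15.env = 15  [terminal]
28. n0.ok = "qz"  ["qz"]

6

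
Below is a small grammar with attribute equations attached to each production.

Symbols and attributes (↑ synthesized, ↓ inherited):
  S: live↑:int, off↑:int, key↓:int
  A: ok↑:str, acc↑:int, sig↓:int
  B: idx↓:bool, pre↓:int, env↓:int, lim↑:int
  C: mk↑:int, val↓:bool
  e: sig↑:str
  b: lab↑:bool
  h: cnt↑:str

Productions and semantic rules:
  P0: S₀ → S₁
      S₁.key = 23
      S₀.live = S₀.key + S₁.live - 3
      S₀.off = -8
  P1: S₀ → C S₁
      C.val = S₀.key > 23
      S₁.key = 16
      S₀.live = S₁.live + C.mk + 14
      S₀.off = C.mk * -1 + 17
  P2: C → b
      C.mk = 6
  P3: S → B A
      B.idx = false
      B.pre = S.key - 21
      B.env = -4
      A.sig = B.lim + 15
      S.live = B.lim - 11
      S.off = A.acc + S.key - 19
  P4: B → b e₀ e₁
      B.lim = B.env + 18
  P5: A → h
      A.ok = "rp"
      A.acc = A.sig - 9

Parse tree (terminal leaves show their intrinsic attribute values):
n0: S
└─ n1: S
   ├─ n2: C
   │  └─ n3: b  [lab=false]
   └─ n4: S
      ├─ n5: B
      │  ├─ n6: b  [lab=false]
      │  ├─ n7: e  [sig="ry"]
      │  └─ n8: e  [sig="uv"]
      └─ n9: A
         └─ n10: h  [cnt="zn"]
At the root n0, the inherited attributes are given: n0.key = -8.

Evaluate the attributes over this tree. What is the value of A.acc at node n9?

20

1. n0.key = -8  [given at root]
2. n1.key = 23  [23]
3. n2.val = false  [S₀.key > 23]
4. n3.lab = false  [terminal]
5. n2.mk = 6  [6]
6. n4.key = 16  [16]
7. n5.idx = false  [false]
8. n5.pre = -5  [S.key - 21]
9. n5.env = -4  [-4]
10. n6.lab = false  [terminal]
11. n7.sig = "ry"  [terminal]
12. n8.sig = "uv"  [terminal]
13. n5.lim = 14  [B.env + 18]
14. n9.sig = 29  [B.lim + 15]
15. n10.cnt = "zn"  [terminal]
16. n9.ok = "rp"  ["rp"]
17. n9.acc = 20  [A.sig - 9]
18. n4.live = 3  [B.lim - 11]
19. n4.off = 17  [A.acc + S.key - 19]
20. n1.live = 23  [S₁.live + C.mk + 14]
21. n1.off = 11  [C.mk * -1 + 17]
22. n0.live = 12  [S₀.key + S₁.live - 3]
23. n0.off = -8  [-8]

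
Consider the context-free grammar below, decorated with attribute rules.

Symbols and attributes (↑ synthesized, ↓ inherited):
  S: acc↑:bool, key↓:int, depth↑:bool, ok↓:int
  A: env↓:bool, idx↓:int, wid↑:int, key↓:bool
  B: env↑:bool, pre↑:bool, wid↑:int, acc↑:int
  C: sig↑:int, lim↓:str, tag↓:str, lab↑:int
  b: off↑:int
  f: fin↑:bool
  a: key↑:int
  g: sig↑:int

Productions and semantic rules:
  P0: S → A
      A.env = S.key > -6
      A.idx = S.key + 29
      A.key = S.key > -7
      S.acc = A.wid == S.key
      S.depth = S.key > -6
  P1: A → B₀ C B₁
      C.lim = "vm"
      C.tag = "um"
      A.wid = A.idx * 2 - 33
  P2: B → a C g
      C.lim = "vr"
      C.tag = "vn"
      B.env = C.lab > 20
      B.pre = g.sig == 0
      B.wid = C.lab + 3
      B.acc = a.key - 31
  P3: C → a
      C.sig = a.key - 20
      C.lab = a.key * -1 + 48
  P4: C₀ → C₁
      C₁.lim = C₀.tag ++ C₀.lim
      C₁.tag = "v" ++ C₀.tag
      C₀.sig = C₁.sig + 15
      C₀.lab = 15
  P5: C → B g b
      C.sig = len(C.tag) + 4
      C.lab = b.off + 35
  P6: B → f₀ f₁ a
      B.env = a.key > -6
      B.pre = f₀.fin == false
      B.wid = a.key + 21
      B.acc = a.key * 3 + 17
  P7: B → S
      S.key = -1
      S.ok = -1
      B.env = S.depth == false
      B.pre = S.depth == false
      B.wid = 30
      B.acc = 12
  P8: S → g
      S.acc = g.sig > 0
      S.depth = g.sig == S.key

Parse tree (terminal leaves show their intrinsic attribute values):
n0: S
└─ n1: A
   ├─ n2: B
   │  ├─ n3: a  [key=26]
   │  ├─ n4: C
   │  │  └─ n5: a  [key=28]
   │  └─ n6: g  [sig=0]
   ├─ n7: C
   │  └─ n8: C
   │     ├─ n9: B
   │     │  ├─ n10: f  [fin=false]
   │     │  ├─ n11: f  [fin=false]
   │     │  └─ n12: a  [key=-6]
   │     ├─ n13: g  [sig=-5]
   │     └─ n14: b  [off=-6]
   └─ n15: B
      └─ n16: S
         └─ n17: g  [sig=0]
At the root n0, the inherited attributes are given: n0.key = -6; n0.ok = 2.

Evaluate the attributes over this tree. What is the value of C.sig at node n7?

22

1. n0.key = -6  [given at root]
2. n0.ok = 2  [given at root]
3. n1.env = false  [S.key > -6]
4. n1.idx = 23  [S.key + 29]
5. n1.key = true  [S.key > -7]
6. n3.key = 26  [terminal]
7. n4.lim = "vr"  ["vr"]
8. n4.tag = "vn"  ["vn"]
9. n5.key = 28  [terminal]
10. n4.sig = 8  [a.key - 20]
11. n4.lab = 20  [a.key * -1 + 48]
12. n6.sig = 0  [terminal]
13. n2.env = false  [C.lab > 20]
14. n2.pre = true  [g.sig == 0]
15. n2.wid = 23  [C.lab + 3]
16. n2.acc = -5  [a.key - 31]
17. n7.lim = "vm"  ["vm"]
18. n7.tag = "um"  ["um"]
19. n8.lim = "umvm"  [C₀.tag ++ C₀.lim]
20. n8.tag = "vum"  ["v" ++ C₀.tag]
21. n10.fin = false  [terminal]
22. n11.fin = false  [terminal]
23. n12.key = -6  [terminal]
24. n9.env = false  [a.key > -6]
25. n9.pre = true  [f₀.fin == false]
26. n9.wid = 15  [a.key + 21]
27. n9.acc = -1  [a.key * 3 + 17]
28. n13.sig = -5  [terminal]
29. n14.off = -6  [terminal]
30. n8.sig = 7  [len(C.tag) + 4]
31. n8.lab = 29  [b.off + 35]
32. n7.sig = 22  [C₁.sig + 15]
33. n7.lab = 15  [15]
34. n16.key = -1  [-1]
35. n16.ok = -1  [-1]
36. n17.sig = 0  [terminal]
37. n16.acc = false  [g.sig > 0]
38. n16.depth = false  [g.sig == S.key]
39. n15.env = true  [S.depth == false]
40. n15.pre = true  [S.depth == false]
41. n15.wid = 30  [30]
42. n15.acc = 12  [12]
43. n1.wid = 13  [A.idx * 2 - 33]
44. n0.acc = false  [A.wid == S.key]
45. n0.depth = false  [S.key > -6]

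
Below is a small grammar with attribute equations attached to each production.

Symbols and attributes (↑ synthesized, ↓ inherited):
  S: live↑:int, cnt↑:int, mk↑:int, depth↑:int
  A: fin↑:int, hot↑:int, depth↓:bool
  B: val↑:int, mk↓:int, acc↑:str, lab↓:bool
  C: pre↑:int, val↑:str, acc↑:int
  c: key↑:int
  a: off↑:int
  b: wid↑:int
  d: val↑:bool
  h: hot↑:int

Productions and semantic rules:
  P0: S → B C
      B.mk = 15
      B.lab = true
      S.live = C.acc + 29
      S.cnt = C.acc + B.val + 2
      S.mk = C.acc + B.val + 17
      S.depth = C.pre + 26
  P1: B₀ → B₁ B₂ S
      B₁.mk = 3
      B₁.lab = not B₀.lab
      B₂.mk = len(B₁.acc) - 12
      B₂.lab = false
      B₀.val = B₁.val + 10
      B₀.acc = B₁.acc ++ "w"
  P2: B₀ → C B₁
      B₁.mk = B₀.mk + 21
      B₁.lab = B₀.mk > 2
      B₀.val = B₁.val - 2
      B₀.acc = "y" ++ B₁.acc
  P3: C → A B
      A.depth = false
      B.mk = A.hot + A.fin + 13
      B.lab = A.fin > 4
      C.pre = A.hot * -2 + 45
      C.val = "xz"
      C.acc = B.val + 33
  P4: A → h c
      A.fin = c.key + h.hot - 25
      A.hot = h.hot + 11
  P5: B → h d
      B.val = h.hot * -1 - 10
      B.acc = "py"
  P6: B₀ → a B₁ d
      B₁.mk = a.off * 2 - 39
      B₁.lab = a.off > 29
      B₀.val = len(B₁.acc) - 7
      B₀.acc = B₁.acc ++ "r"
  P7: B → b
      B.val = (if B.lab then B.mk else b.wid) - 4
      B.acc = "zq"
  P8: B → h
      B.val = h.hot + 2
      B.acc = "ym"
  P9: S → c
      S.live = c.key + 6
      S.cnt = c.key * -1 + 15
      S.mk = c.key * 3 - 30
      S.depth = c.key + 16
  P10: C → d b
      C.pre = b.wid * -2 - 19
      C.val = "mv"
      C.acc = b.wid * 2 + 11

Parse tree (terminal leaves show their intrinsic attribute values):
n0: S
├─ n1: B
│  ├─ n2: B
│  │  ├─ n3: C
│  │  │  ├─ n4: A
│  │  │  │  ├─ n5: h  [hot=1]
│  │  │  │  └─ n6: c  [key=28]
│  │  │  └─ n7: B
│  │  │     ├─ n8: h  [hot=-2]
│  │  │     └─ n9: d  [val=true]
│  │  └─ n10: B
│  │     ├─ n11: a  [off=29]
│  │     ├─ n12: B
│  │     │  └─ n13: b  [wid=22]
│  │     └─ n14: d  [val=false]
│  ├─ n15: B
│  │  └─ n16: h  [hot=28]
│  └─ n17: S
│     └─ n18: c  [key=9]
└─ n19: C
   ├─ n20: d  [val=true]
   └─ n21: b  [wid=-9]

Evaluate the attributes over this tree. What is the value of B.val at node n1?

1. n1.mk = 15  [15]
2. n1.lab = true  [true]
3. n2.mk = 3  [3]
4. n2.lab = false  [not B₀.lab]
5. n4.depth = false  [false]
6. n5.hot = 1  [terminal]
7. n6.key = 28  [terminal]
8. n4.fin = 4  [c.key + h.hot - 25]
9. n4.hot = 12  [h.hot + 11]
10. n7.mk = 29  [A.hot + A.fin + 13]
11. n7.lab = false  [A.fin > 4]
12. n8.hot = -2  [terminal]
13. n9.val = true  [terminal]
14. n7.val = -8  [h.hot * -1 - 10]
15. n7.acc = "py"  ["py"]
16. n3.pre = 21  [A.hot * -2 + 45]
17. n3.val = "xz"  ["xz"]
18. n3.acc = 25  [B.val + 33]
19. n10.mk = 24  [B₀.mk + 21]
20. n10.lab = true  [B₀.mk > 2]
21. n11.off = 29  [terminal]
22. n12.mk = 19  [a.off * 2 - 39]
23. n12.lab = false  [a.off > 29]
24. n13.wid = 22  [terminal]
25. n12.val = 18  [(if B.lab then B.mk else b.wid) - 4]
26. n12.acc = "zq"  ["zq"]
27. n14.val = false  [terminal]
28. n10.val = -5  [len(B₁.acc) - 7]
29. n10.acc = "zqr"  [B₁.acc ++ "r"]
30. n2.val = -7  [B₁.val - 2]
31. n2.acc = "yzqr"  ["y" ++ B₁.acc]
32. n15.mk = -8  [len(B₁.acc) - 12]
33. n15.lab = false  [false]
34. n16.hot = 28  [terminal]
35. n15.val = 30  [h.hot + 2]
36. n15.acc = "ym"  ["ym"]
37. n18.key = 9  [terminal]
38. n17.live = 15  [c.key + 6]
39. n17.cnt = 6  [c.key * -1 + 15]
40. n17.mk = -3  [c.key * 3 - 30]
41. n17.depth = 25  [c.key + 16]
42. n1.val = 3  [B₁.val + 10]
43. n1.acc = "yzqrw"  [B₁.acc ++ "w"]
44. n20.val = true  [terminal]
45. n21.wid = -9  [terminal]
46. n19.pre = -1  [b.wid * -2 - 19]
47. n19.val = "mv"  ["mv"]
48. n19.acc = -7  [b.wid * 2 + 11]
49. n0.live = 22  [C.acc + 29]
50. n0.cnt = -2  [C.acc + B.val + 2]
51. n0.mk = 13  [C.acc + B.val + 17]
52. n0.depth = 25  [C.pre + 26]

3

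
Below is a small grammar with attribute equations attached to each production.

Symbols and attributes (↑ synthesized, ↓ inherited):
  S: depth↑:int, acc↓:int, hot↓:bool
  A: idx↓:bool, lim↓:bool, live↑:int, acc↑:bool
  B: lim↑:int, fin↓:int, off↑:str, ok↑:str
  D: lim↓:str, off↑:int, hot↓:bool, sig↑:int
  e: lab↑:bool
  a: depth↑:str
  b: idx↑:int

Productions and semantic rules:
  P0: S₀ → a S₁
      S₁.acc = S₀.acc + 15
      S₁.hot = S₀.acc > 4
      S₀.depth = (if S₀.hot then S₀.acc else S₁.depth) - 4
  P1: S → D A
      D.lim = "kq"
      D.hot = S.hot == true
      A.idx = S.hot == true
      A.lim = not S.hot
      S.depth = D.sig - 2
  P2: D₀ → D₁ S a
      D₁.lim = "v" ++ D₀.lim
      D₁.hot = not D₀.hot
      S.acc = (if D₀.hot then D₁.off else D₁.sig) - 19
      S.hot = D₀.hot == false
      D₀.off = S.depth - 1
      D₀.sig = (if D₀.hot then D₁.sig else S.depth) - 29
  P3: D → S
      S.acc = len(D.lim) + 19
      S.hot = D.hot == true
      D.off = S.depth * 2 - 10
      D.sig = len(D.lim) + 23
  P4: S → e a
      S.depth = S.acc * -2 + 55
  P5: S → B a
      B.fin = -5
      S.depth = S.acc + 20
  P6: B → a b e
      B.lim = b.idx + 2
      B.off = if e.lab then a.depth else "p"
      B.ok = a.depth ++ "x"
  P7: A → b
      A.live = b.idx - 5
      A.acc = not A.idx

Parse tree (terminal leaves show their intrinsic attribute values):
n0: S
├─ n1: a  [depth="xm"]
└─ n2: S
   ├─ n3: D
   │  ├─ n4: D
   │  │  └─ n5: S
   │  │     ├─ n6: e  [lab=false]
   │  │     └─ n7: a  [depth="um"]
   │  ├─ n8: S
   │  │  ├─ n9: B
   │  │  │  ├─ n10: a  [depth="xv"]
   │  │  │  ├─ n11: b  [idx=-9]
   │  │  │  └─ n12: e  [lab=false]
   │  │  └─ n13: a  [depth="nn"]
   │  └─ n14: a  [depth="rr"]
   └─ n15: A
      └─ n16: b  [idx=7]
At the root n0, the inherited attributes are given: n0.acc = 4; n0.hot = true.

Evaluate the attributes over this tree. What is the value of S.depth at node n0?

1. n0.acc = 4  [given at root]
2. n0.hot = true  [given at root]
3. n1.depth = "xm"  [terminal]
4. n2.acc = 19  [S₀.acc + 15]
5. n2.hot = false  [S₀.acc > 4]
6. n3.lim = "kq"  ["kq"]
7. n3.hot = false  [S.hot == true]
8. n4.lim = "vkq"  ["v" ++ D₀.lim]
9. n4.hot = true  [not D₀.hot]
10. n5.acc = 22  [len(D.lim) + 19]
11. n5.hot = true  [D.hot == true]
12. n6.lab = false  [terminal]
13. n7.depth = "um"  [terminal]
14. n5.depth = 11  [S.acc * -2 + 55]
15. n4.off = 12  [S.depth * 2 - 10]
16. n4.sig = 26  [len(D.lim) + 23]
17. n8.acc = 7  [(if D₀.hot then D₁.off else D₁.sig) - 19]
18. n8.hot = true  [D₀.hot == false]
19. n9.fin = -5  [-5]
20. n10.depth = "xv"  [terminal]
21. n11.idx = -9  [terminal]
22. n12.lab = false  [terminal]
23. n9.lim = -7  [b.idx + 2]
24. n9.off = "p"  [if e.lab then a.depth else "p"]
25. n9.ok = "xvx"  [a.depth ++ "x"]
26. n13.depth = "nn"  [terminal]
27. n8.depth = 27  [S.acc + 20]
28. n14.depth = "rr"  [terminal]
29. n3.off = 26  [S.depth - 1]
30. n3.sig = -2  [(if D₀.hot then D₁.sig else S.depth) - 29]
31. n15.idx = false  [S.hot == true]
32. n15.lim = true  [not S.hot]
33. n16.idx = 7  [terminal]
34. n15.live = 2  [b.idx - 5]
35. n15.acc = true  [not A.idx]
36. n2.depth = -4  [D.sig - 2]
37. n0.depth = 0  [(if S₀.hot then S₀.acc else S₁.depth) - 4]

0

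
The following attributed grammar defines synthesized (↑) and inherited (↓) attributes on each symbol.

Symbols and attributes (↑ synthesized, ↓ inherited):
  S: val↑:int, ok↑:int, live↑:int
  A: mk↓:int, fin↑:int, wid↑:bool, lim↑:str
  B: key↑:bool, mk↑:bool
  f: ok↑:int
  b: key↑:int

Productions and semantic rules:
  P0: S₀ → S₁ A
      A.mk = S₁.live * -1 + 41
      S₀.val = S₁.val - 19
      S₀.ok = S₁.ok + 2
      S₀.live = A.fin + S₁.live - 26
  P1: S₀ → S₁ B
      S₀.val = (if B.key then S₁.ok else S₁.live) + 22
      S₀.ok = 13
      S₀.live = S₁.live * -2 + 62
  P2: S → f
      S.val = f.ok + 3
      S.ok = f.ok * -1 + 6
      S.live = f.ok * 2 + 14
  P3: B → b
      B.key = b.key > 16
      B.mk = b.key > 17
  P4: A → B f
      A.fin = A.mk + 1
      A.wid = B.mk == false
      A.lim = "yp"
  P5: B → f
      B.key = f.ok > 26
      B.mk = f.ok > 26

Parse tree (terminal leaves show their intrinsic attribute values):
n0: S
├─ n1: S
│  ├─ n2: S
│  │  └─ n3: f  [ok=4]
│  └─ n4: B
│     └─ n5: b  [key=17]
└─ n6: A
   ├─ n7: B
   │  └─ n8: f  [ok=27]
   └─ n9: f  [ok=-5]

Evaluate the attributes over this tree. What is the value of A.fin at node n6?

24

1. n3.ok = 4  [terminal]
2. n2.val = 7  [f.ok + 3]
3. n2.ok = 2  [f.ok * -1 + 6]
4. n2.live = 22  [f.ok * 2 + 14]
5. n5.key = 17  [terminal]
6. n4.key = true  [b.key > 16]
7. n4.mk = false  [b.key > 17]
8. n1.val = 24  [(if B.key then S₁.ok else S₁.live) + 22]
9. n1.ok = 13  [13]
10. n1.live = 18  [S₁.live * -2 + 62]
11. n6.mk = 23  [S₁.live * -1 + 41]
12. n8.ok = 27  [terminal]
13. n7.key = true  [f.ok > 26]
14. n7.mk = true  [f.ok > 26]
15. n9.ok = -5  [terminal]
16. n6.fin = 24  [A.mk + 1]
17. n6.wid = false  [B.mk == false]
18. n6.lim = "yp"  ["yp"]
19. n0.val = 5  [S₁.val - 19]
20. n0.ok = 15  [S₁.ok + 2]
21. n0.live = 16  [A.fin + S₁.live - 26]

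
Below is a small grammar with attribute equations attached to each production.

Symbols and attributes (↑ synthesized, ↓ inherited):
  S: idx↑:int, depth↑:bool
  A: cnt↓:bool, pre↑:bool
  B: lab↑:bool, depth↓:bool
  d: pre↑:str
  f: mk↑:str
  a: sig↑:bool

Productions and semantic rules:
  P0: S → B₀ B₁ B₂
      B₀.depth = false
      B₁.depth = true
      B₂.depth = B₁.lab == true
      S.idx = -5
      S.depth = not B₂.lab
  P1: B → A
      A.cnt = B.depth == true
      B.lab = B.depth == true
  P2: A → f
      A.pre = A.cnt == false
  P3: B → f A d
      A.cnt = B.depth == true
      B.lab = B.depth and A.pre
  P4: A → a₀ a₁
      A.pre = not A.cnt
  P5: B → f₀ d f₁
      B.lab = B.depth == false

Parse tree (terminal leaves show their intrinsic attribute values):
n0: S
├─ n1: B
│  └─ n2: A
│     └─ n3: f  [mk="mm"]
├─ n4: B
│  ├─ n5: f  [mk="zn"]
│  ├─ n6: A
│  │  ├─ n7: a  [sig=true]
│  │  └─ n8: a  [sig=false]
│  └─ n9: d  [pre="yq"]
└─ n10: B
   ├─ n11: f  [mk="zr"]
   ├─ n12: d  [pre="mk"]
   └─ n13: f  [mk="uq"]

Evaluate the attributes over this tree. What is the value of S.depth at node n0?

false

1. n1.depth = false  [false]
2. n2.cnt = false  [B.depth == true]
3. n3.mk = "mm"  [terminal]
4. n2.pre = true  [A.cnt == false]
5. n1.lab = false  [B.depth == true]
6. n4.depth = true  [true]
7. n5.mk = "zn"  [terminal]
8. n6.cnt = true  [B.depth == true]
9. n7.sig = true  [terminal]
10. n8.sig = false  [terminal]
11. n6.pre = false  [not A.cnt]
12. n9.pre = "yq"  [terminal]
13. n4.lab = false  [B.depth and A.pre]
14. n10.depth = false  [B₁.lab == true]
15. n11.mk = "zr"  [terminal]
16. n12.pre = "mk"  [terminal]
17. n13.mk = "uq"  [terminal]
18. n10.lab = true  [B.depth == false]
19. n0.idx = -5  [-5]
20. n0.depth = false  [not B₂.lab]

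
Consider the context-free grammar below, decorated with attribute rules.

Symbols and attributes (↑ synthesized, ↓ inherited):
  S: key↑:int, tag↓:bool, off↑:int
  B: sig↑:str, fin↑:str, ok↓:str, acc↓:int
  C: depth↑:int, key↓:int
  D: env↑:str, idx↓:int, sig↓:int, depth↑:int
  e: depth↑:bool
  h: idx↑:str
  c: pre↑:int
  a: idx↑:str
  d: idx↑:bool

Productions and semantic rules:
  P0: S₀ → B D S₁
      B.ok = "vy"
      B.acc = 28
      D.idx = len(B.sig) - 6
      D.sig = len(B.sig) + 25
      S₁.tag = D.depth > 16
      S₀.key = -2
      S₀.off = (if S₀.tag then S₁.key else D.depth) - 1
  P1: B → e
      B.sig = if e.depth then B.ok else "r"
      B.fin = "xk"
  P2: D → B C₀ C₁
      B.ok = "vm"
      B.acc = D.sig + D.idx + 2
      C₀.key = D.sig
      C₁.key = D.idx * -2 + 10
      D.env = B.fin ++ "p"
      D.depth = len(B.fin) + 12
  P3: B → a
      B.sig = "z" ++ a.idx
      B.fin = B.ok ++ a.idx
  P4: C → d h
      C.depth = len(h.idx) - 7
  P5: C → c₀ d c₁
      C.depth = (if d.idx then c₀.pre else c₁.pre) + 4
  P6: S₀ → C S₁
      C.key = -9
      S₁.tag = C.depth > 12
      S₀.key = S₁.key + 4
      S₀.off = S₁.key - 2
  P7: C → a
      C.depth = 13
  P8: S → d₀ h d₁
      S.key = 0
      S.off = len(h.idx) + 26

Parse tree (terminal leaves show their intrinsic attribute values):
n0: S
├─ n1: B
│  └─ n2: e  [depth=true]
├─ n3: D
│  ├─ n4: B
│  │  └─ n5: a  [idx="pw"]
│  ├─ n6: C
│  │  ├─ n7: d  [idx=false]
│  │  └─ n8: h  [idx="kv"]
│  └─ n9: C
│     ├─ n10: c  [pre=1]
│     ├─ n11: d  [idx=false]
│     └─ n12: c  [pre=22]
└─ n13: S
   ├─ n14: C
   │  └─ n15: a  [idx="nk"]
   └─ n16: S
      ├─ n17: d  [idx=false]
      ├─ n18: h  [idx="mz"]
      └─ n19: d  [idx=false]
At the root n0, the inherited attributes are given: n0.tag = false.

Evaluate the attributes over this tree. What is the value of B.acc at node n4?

1. n0.tag = false  [given at root]
2. n1.ok = "vy"  ["vy"]
3. n1.acc = 28  [28]
4. n2.depth = true  [terminal]
5. n1.sig = "vy"  [if e.depth then B.ok else "r"]
6. n1.fin = "xk"  ["xk"]
7. n3.idx = -4  [len(B.sig) - 6]
8. n3.sig = 27  [len(B.sig) + 25]
9. n4.ok = "vm"  ["vm"]
10. n4.acc = 25  [D.sig + D.idx + 2]
11. n5.idx = "pw"  [terminal]
12. n4.sig = "zpw"  ["z" ++ a.idx]
13. n4.fin = "vmpw"  [B.ok ++ a.idx]
14. n6.key = 27  [D.sig]
15. n7.idx = false  [terminal]
16. n8.idx = "kv"  [terminal]
17. n6.depth = -5  [len(h.idx) - 7]
18. n9.key = 18  [D.idx * -2 + 10]
19. n10.pre = 1  [terminal]
20. n11.idx = false  [terminal]
21. n12.pre = 22  [terminal]
22. n9.depth = 26  [(if d.idx then c₀.pre else c₁.pre) + 4]
23. n3.env = "vmpwp"  [B.fin ++ "p"]
24. n3.depth = 16  [len(B.fin) + 12]
25. n13.tag = false  [D.depth > 16]
26. n14.key = -9  [-9]
27. n15.idx = "nk"  [terminal]
28. n14.depth = 13  [13]
29. n16.tag = true  [C.depth > 12]
30. n17.idx = false  [terminal]
31. n18.idx = "mz"  [terminal]
32. n19.idx = false  [terminal]
33. n16.key = 0  [0]
34. n16.off = 28  [len(h.idx) + 26]
35. n13.key = 4  [S₁.key + 4]
36. n13.off = -2  [S₁.key - 2]
37. n0.key = -2  [-2]
38. n0.off = 15  [(if S₀.tag then S₁.key else D.depth) - 1]

25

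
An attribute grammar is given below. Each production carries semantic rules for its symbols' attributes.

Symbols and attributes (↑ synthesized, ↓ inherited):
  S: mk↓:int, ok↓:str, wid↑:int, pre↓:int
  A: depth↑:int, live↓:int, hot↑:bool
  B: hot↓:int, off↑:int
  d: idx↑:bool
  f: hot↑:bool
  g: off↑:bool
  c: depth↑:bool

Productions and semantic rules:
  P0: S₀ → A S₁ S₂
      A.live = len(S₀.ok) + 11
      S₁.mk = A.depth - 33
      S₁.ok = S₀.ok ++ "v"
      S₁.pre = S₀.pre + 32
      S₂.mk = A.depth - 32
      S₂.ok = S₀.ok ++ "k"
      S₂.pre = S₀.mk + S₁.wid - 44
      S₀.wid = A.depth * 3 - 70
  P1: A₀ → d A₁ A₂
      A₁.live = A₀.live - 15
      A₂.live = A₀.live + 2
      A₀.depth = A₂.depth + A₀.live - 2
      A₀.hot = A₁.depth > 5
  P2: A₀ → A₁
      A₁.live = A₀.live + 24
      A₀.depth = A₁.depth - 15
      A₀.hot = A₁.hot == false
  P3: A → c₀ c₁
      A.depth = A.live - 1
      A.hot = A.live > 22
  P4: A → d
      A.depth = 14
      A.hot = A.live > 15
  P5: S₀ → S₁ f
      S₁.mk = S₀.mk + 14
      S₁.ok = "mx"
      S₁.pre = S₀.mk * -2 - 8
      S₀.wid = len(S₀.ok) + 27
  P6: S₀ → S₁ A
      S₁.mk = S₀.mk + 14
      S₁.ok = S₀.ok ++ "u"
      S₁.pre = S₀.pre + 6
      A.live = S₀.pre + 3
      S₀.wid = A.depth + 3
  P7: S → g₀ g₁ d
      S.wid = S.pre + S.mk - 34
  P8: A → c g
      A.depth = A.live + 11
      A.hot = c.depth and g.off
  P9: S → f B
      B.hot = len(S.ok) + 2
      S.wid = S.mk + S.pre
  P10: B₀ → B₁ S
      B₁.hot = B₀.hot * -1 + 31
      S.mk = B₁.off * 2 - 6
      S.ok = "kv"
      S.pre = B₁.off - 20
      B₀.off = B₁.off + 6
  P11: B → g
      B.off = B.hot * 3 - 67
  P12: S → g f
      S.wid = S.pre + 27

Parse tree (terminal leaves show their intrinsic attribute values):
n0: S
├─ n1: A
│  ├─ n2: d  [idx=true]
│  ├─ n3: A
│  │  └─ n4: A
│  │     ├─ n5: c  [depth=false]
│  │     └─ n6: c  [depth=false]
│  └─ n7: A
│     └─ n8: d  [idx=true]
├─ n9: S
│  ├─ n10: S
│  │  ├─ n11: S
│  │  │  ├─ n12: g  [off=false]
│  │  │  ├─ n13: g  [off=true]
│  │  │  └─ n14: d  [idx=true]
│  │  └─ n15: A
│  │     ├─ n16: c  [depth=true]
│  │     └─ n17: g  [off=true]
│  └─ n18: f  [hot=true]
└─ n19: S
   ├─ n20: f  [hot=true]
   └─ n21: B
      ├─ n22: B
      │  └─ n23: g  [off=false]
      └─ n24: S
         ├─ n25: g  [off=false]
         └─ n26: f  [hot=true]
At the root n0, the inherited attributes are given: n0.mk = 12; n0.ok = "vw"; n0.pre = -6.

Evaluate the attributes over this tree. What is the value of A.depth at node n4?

21

1. n0.mk = 12  [given at root]
2. n0.ok = "vw"  [given at root]
3. n0.pre = -6  [given at root]
4. n1.live = 13  [len(S₀.ok) + 11]
5. n2.idx = true  [terminal]
6. n3.live = -2  [A₀.live - 15]
7. n4.live = 22  [A₀.live + 24]
8. n5.depth = false  [terminal]
9. n6.depth = false  [terminal]
10. n4.depth = 21  [A.live - 1]
11. n4.hot = false  [A.live > 22]
12. n3.depth = 6  [A₁.depth - 15]
13. n3.hot = true  [A₁.hot == false]
14. n7.live = 15  [A₀.live + 2]
15. n8.idx = true  [terminal]
16. n7.depth = 14  [14]
17. n7.hot = false  [A.live > 15]
18. n1.depth = 25  [A₂.depth + A₀.live - 2]
19. n1.hot = true  [A₁.depth > 5]
20. n9.mk = -8  [A.depth - 33]
21. n9.ok = "vwv"  [S₀.ok ++ "v"]
22. n9.pre = 26  [S₀.pre + 32]
23. n10.mk = 6  [S₀.mk + 14]
24. n10.ok = "mx"  ["mx"]
25. n10.pre = 8  [S₀.mk * -2 - 8]
26. n11.mk = 20  [S₀.mk + 14]
27. n11.ok = "mxu"  [S₀.ok ++ "u"]
28. n11.pre = 14  [S₀.pre + 6]
29. n12.off = false  [terminal]
30. n13.off = true  [terminal]
31. n14.idx = true  [terminal]
32. n11.wid = 0  [S.pre + S.mk - 34]
33. n15.live = 11  [S₀.pre + 3]
34. n16.depth = true  [terminal]
35. n17.off = true  [terminal]
36. n15.depth = 22  [A.live + 11]
37. n15.hot = true  [c.depth and g.off]
38. n10.wid = 25  [A.depth + 3]
39. n18.hot = true  [terminal]
40. n9.wid = 30  [len(S₀.ok) + 27]
41. n19.mk = -7  [A.depth - 32]
42. n19.ok = "vwk"  [S₀.ok ++ "k"]
43. n19.pre = -2  [S₀.mk + S₁.wid - 44]
44. n20.hot = true  [terminal]
45. n21.hot = 5  [len(S.ok) + 2]
46. n22.hot = 26  [B₀.hot * -1 + 31]
47. n23.off = false  [terminal]
48. n22.off = 11  [B.hot * 3 - 67]
49. n24.mk = 16  [B₁.off * 2 - 6]
50. n24.ok = "kv"  ["kv"]
51. n24.pre = -9  [B₁.off - 20]
52. n25.off = false  [terminal]
53. n26.hot = true  [terminal]
54. n24.wid = 18  [S.pre + 27]
55. n21.off = 17  [B₁.off + 6]
56. n19.wid = -9  [S.mk + S.pre]
57. n0.wid = 5  [A.depth * 3 - 70]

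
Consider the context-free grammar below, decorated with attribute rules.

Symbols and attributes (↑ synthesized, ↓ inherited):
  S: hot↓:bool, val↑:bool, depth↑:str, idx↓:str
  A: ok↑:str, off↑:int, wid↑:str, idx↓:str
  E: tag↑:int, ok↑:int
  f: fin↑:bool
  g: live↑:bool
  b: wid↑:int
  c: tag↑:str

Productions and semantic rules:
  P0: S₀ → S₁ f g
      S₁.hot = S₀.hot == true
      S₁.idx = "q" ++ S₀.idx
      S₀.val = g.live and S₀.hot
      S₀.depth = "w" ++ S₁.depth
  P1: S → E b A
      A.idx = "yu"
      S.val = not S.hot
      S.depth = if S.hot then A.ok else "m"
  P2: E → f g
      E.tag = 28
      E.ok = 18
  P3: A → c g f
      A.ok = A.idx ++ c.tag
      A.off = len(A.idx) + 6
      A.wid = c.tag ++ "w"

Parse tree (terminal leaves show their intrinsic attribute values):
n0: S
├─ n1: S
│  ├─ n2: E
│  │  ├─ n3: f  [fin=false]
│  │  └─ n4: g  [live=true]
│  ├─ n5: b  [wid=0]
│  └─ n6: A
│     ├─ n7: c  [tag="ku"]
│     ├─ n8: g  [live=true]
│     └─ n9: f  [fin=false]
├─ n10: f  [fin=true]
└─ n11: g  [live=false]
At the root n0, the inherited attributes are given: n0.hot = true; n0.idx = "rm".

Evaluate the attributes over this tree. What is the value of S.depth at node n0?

"wyuku"

1. n0.hot = true  [given at root]
2. n0.idx = "rm"  [given at root]
3. n1.hot = true  [S₀.hot == true]
4. n1.idx = "qrm"  ["q" ++ S₀.idx]
5. n3.fin = false  [terminal]
6. n4.live = true  [terminal]
7. n2.tag = 28  [28]
8. n2.ok = 18  [18]
9. n5.wid = 0  [terminal]
10. n6.idx = "yu"  ["yu"]
11. n7.tag = "ku"  [terminal]
12. n8.live = true  [terminal]
13. n9.fin = false  [terminal]
14. n6.ok = "yuku"  [A.idx ++ c.tag]
15. n6.off = 8  [len(A.idx) + 6]
16. n6.wid = "kuw"  [c.tag ++ "w"]
17. n1.val = false  [not S.hot]
18. n1.depth = "yuku"  [if S.hot then A.ok else "m"]
19. n10.fin = true  [terminal]
20. n11.live = false  [terminal]
21. n0.val = false  [g.live and S₀.hot]
22. n0.depth = "wyuku"  ["w" ++ S₁.depth]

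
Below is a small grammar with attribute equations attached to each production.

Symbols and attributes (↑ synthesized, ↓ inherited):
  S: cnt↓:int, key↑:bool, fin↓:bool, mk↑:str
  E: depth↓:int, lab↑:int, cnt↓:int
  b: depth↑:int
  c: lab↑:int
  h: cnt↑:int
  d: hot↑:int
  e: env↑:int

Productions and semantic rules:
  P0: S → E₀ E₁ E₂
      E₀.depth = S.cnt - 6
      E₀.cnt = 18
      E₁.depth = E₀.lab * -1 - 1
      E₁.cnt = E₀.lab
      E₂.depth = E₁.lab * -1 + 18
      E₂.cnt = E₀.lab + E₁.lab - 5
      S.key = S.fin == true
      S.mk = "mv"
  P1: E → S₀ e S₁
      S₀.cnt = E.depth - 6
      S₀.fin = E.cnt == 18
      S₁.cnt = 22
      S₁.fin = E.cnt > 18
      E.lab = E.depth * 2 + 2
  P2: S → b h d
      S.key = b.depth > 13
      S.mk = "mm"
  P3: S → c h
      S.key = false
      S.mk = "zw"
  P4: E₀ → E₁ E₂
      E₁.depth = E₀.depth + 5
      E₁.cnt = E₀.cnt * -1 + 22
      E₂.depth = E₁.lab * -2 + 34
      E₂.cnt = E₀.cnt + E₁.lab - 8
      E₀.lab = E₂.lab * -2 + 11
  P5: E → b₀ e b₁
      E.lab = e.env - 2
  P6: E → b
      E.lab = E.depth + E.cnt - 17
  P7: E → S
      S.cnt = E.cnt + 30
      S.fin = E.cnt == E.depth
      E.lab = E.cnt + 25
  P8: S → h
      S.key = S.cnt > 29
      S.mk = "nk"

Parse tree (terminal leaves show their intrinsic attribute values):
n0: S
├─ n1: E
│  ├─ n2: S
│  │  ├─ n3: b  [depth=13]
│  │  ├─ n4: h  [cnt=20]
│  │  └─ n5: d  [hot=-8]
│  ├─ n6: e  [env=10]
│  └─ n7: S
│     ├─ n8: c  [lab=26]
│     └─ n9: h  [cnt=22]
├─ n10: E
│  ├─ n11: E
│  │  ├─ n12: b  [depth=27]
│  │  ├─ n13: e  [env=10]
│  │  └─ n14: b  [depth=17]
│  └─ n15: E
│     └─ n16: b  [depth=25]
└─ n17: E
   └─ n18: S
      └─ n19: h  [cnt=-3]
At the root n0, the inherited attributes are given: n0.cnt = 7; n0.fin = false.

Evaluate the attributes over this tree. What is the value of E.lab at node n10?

1

1. n0.cnt = 7  [given at root]
2. n0.fin = false  [given at root]
3. n1.depth = 1  [S.cnt - 6]
4. n1.cnt = 18  [18]
5. n2.cnt = -5  [E.depth - 6]
6. n2.fin = true  [E.cnt == 18]
7. n3.depth = 13  [terminal]
8. n4.cnt = 20  [terminal]
9. n5.hot = -8  [terminal]
10. n2.key = false  [b.depth > 13]
11. n2.mk = "mm"  ["mm"]
12. n6.env = 10  [terminal]
13. n7.cnt = 22  [22]
14. n7.fin = false  [E.cnt > 18]
15. n8.lab = 26  [terminal]
16. n9.cnt = 22  [terminal]
17. n7.key = false  [false]
18. n7.mk = "zw"  ["zw"]
19. n1.lab = 4  [E.depth * 2 + 2]
20. n10.depth = -5  [E₀.lab * -1 - 1]
21. n10.cnt = 4  [E₀.lab]
22. n11.depth = 0  [E₀.depth + 5]
23. n11.cnt = 18  [E₀.cnt * -1 + 22]
24. n12.depth = 27  [terminal]
25. n13.env = 10  [terminal]
26. n14.depth = 17  [terminal]
27. n11.lab = 8  [e.env - 2]
28. n15.depth = 18  [E₁.lab * -2 + 34]
29. n15.cnt = 4  [E₀.cnt + E₁.lab - 8]
30. n16.depth = 25  [terminal]
31. n15.lab = 5  [E.depth + E.cnt - 17]
32. n10.lab = 1  [E₂.lab * -2 + 11]
33. n17.depth = 17  [E₁.lab * -1 + 18]
34. n17.cnt = 0  [E₀.lab + E₁.lab - 5]
35. n18.cnt = 30  [E.cnt + 30]
36. n18.fin = false  [E.cnt == E.depth]
37. n19.cnt = -3  [terminal]
38. n18.key = true  [S.cnt > 29]
39. n18.mk = "nk"  ["nk"]
40. n17.lab = 25  [E.cnt + 25]
41. n0.key = false  [S.fin == true]
42. n0.mk = "mv"  ["mv"]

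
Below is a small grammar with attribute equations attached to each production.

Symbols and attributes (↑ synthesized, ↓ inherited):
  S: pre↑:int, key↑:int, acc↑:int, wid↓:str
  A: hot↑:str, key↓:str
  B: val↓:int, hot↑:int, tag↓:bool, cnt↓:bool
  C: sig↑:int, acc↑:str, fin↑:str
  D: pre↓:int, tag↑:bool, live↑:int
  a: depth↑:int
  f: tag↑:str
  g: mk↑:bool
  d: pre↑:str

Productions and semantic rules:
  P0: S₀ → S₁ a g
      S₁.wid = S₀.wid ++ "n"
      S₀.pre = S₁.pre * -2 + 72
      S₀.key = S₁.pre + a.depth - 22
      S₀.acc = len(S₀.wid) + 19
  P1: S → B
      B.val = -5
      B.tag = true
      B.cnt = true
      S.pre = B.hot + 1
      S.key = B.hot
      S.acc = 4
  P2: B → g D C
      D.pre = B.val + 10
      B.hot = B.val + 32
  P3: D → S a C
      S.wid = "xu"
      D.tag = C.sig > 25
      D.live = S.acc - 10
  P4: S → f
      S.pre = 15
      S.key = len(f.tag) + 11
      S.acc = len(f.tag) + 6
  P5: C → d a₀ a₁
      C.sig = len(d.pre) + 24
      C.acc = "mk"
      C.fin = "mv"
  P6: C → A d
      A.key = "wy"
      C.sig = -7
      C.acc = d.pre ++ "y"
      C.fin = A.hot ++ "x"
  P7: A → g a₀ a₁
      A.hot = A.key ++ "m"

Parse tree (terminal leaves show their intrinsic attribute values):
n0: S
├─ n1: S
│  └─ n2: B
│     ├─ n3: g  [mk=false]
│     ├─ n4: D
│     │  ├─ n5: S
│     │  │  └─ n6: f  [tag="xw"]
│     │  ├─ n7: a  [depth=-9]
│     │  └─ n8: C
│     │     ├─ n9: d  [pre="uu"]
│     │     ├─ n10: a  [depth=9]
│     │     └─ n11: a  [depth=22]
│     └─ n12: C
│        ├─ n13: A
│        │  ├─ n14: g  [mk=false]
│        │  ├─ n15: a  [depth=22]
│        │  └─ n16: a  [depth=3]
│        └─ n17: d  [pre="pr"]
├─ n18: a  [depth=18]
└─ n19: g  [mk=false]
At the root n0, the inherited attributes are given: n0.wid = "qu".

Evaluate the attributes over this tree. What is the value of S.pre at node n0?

1. n0.wid = "qu"  [given at root]
2. n1.wid = "qun"  [S₀.wid ++ "n"]
3. n2.val = -5  [-5]
4. n2.tag = true  [true]
5. n2.cnt = true  [true]
6. n3.mk = false  [terminal]
7. n4.pre = 5  [B.val + 10]
8. n5.wid = "xu"  ["xu"]
9. n6.tag = "xw"  [terminal]
10. n5.pre = 15  [15]
11. n5.key = 13  [len(f.tag) + 11]
12. n5.acc = 8  [len(f.tag) + 6]
13. n7.depth = -9  [terminal]
14. n9.pre = "uu"  [terminal]
15. n10.depth = 9  [terminal]
16. n11.depth = 22  [terminal]
17. n8.sig = 26  [len(d.pre) + 24]
18. n8.acc = "mk"  ["mk"]
19. n8.fin = "mv"  ["mv"]
20. n4.tag = true  [C.sig > 25]
21. n4.live = -2  [S.acc - 10]
22. n13.key = "wy"  ["wy"]
23. n14.mk = false  [terminal]
24. n15.depth = 22  [terminal]
25. n16.depth = 3  [terminal]
26. n13.hot = "wym"  [A.key ++ "m"]
27. n17.pre = "pr"  [terminal]
28. n12.sig = -7  [-7]
29. n12.acc = "pry"  [d.pre ++ "y"]
30. n12.fin = "wymx"  [A.hot ++ "x"]
31. n2.hot = 27  [B.val + 32]
32. n1.pre = 28  [B.hot + 1]
33. n1.key = 27  [B.hot]
34. n1.acc = 4  [4]
35. n18.depth = 18  [terminal]
36. n19.mk = false  [terminal]
37. n0.pre = 16  [S₁.pre * -2 + 72]
38. n0.key = 24  [S₁.pre + a.depth - 22]
39. n0.acc = 21  [len(S₀.wid) + 19]

16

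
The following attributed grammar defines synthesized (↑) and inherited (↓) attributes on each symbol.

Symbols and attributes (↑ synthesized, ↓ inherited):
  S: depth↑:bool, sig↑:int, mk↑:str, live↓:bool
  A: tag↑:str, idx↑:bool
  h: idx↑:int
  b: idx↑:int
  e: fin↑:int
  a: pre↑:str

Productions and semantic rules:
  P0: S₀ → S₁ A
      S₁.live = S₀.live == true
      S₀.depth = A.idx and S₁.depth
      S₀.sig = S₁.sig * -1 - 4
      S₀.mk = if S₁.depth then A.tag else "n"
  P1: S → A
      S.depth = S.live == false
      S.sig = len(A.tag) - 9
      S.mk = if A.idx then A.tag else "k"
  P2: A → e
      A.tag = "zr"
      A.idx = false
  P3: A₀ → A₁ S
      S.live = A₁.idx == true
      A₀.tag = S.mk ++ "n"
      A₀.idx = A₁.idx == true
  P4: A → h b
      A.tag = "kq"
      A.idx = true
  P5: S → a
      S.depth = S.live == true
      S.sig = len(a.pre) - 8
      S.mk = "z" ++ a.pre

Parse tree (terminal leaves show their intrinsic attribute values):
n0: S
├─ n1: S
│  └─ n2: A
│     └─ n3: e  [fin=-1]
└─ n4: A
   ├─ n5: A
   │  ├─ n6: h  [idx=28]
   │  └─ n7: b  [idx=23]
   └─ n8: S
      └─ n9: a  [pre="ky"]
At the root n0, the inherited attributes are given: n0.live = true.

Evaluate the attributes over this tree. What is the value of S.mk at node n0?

"n"

1. n0.live = true  [given at root]
2. n1.live = true  [S₀.live == true]
3. n3.fin = -1  [terminal]
4. n2.tag = "zr"  ["zr"]
5. n2.idx = false  [false]
6. n1.depth = false  [S.live == false]
7. n1.sig = -7  [len(A.tag) - 9]
8. n1.mk = "k"  [if A.idx then A.tag else "k"]
9. n6.idx = 28  [terminal]
10. n7.idx = 23  [terminal]
11. n5.tag = "kq"  ["kq"]
12. n5.idx = true  [true]
13. n8.live = true  [A₁.idx == true]
14. n9.pre = "ky"  [terminal]
15. n8.depth = true  [S.live == true]
16. n8.sig = -6  [len(a.pre) - 8]
17. n8.mk = "zky"  ["z" ++ a.pre]
18. n4.tag = "zkyn"  [S.mk ++ "n"]
19. n4.idx = true  [A₁.idx == true]
20. n0.depth = false  [A.idx and S₁.depth]
21. n0.sig = 3  [S₁.sig * -1 - 4]
22. n0.mk = "n"  [if S₁.depth then A.tag else "n"]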